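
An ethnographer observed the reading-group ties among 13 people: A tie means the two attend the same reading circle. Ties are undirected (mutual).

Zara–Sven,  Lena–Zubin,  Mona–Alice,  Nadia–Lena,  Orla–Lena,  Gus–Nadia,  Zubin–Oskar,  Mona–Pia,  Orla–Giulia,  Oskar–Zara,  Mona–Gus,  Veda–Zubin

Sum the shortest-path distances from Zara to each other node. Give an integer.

48

Distances from Zara: Alice:7, Giulia:5, Gus:5, Lena:3, Mona:6, Nadia:4, Orla:4, Oskar:1, Pia:7, Sven:1, Veda:3, Zubin:2.
Sum = 7 + 5 + 5 + 3 + 6 + 4 + 4 + 1 + 7 + 1 + 3 + 2 = 48.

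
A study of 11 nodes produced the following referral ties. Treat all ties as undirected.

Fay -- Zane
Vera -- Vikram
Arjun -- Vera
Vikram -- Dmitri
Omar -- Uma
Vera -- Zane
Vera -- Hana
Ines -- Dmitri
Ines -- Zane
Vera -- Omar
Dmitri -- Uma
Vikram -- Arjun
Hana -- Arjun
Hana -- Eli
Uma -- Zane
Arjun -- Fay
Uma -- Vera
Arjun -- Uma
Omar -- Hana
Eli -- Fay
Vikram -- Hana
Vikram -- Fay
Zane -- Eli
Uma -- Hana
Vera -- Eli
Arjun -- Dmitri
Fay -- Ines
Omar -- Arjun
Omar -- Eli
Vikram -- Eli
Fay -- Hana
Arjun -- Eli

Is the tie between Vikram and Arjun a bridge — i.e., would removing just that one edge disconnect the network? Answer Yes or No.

Even without that edge, Vikram still reaches Arjun via Vikram – Hana – Arjun, so the network stays connected. Not a bridge.

No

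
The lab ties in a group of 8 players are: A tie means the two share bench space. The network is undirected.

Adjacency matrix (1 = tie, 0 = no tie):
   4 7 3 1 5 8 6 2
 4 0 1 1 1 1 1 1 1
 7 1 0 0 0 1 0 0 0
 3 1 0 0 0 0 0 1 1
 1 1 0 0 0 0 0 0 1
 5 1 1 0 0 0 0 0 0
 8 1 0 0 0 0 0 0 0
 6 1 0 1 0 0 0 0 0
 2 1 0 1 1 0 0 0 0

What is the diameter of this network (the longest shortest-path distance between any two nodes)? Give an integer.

Eccentricity of each node (its greatest distance to any other): 1:2, 2:2, 3:2, 4:1, 5:2, 6:2, 7:2, 8:2.
The maximum eccentricity is 2, realized for instance by the pair 7–3 via 7 – 4 – 3. So the diameter is 2.

2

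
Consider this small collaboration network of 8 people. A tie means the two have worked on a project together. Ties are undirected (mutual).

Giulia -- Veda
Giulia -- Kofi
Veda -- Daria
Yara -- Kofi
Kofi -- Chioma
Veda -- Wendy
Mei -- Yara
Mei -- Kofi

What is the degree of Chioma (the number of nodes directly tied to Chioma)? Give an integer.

1

Chioma is directly tied to Kofi. That is 1 neighbor, so the degree of Chioma is 1.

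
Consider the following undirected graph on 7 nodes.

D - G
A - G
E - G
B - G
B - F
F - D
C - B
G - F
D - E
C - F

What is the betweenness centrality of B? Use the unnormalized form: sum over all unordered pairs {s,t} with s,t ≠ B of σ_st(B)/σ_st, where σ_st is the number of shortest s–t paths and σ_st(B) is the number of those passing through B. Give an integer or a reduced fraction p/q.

4/3

Pairs whose geodesics pass through B — C–A: 1/2; C–G: 1/2; C–E: 1/3.
All other pairs contribute 0.
Summing the contributions gives betweenness(B) = 4/3.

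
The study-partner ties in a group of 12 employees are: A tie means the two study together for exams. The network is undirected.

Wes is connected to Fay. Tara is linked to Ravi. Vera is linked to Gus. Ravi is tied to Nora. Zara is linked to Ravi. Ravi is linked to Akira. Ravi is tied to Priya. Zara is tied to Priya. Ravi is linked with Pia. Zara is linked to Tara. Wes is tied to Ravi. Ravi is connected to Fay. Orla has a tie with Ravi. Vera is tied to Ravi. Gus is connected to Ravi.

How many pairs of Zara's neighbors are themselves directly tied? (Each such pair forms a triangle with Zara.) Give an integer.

Zara's neighbors: Priya, Ravi, and Tara.
Neighbor pairs that are themselves tied: Zara–Priya–Ravi; Zara–Ravi–Tara. Each forms one triangle with Zara, for 2 in total.

2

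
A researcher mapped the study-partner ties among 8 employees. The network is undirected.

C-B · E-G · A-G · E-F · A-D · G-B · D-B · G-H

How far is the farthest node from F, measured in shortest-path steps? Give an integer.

Distances from F: A:3, B:3, C:4, D:4, E:1, G:2, H:3.
The largest is 4 (to C and D), so the eccentricity of F is 4.

4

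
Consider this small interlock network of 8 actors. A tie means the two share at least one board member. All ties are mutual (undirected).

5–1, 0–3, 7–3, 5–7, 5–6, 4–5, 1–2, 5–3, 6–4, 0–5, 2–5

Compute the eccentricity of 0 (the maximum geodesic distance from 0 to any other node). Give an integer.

2

Distances from 0: 1:2, 2:2, 3:1, 4:2, 5:1, 6:2, 7:2.
The largest is 2 (to 4, 7, 6, 2, and 1), so the eccentricity of 0 is 2.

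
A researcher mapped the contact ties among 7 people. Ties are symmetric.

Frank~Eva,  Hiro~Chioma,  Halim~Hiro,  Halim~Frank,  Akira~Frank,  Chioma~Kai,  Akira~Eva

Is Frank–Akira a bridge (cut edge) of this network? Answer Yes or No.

No

Even without that edge, Frank still reaches Akira via Frank – Eva – Akira, so the network stays connected. Not a bridge.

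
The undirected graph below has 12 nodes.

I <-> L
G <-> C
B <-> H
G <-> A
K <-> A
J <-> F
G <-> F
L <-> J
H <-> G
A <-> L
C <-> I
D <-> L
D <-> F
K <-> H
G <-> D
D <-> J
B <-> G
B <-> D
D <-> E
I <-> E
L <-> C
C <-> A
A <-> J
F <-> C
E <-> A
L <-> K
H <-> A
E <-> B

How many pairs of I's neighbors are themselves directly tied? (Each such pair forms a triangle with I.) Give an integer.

I's neighbors: C, E, and L.
Neighbor pairs that are themselves tied: I–C–L. Each forms one triangle with I, for 1 in total.

1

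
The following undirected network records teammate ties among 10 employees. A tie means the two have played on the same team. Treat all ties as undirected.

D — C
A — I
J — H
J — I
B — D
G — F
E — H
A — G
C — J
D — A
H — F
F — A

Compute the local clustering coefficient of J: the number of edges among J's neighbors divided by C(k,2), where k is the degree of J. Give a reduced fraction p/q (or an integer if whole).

J's neighbors: C, H, and I (k = 3).
Possible neighbor pairs: C(3,2) = 3. Edges among them: none → e = 0.
Clustering(J) = 0/3 = 0.

0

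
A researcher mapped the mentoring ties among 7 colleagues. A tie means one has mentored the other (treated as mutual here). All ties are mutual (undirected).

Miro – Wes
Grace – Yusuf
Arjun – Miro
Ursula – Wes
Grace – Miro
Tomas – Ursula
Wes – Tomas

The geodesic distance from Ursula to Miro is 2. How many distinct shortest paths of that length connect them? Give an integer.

1

The shortest distance is 2, and the only length-2 path is Ursula–Wes–Miro. So there is exactly 1 shortest path.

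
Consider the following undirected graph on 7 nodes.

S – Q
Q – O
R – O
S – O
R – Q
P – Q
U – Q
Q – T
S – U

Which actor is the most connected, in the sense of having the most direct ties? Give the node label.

Q

Degrees — O:3, P:1, Q:6, R:2, S:3, T:1, U:2.
The maximum is 6, attained only by Q.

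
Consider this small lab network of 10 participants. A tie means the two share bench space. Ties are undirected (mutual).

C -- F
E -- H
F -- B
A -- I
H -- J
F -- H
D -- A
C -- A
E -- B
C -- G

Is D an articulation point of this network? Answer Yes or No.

No

Even without D, every remaining node can still reach every other (the residual graph is connected), so D is not a cut vertex.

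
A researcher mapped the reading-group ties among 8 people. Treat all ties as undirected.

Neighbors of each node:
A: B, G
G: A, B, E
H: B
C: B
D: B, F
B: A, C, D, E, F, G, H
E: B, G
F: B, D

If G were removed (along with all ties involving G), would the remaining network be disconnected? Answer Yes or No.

No

Even without G, every remaining node can still reach every other (the residual graph is connected), so G is not a cut vertex.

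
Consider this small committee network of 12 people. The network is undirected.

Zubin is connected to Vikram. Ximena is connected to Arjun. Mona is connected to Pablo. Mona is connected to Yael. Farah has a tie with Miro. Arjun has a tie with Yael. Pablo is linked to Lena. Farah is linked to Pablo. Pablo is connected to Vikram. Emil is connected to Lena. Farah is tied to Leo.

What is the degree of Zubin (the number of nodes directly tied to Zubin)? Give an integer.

Zubin is directly tied to Vikram. That is 1 neighbor, so the degree of Zubin is 1.

1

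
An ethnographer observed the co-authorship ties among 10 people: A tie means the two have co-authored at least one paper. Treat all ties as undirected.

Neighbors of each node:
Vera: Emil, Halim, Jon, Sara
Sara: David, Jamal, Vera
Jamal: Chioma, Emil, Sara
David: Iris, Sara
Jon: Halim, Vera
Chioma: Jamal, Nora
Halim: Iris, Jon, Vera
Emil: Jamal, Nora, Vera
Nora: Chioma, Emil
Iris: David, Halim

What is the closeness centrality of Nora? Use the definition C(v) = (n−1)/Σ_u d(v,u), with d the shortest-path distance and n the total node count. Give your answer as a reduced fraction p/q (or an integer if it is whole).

9/23

Distances from Nora: Chioma:1, David:4, Emil:1, Halim:3, Iris:4, Jamal:2, Jon:3, Sara:3, Vera:2. Sum = 23.
n = 10, so closeness = 9/23.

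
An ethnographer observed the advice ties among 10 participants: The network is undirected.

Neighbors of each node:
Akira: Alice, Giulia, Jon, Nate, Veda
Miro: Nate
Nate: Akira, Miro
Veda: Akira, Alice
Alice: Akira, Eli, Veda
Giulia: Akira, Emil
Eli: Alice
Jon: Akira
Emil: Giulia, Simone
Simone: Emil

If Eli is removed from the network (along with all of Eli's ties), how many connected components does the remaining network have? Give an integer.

1

Eli's neighbors (Alice) remain reachable from one another through other ties, so the rest of the network stays in one piece.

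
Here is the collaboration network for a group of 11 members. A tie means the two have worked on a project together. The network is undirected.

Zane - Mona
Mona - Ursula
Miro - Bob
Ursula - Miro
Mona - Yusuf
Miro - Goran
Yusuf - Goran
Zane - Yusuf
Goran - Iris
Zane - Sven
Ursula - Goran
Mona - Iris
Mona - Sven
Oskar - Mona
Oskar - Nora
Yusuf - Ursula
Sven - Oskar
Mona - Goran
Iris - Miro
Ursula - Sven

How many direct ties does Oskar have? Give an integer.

3

Oskar is directly tied to Mona, Nora, and Sven. That is 3 neighbors, so the degree of Oskar is 3.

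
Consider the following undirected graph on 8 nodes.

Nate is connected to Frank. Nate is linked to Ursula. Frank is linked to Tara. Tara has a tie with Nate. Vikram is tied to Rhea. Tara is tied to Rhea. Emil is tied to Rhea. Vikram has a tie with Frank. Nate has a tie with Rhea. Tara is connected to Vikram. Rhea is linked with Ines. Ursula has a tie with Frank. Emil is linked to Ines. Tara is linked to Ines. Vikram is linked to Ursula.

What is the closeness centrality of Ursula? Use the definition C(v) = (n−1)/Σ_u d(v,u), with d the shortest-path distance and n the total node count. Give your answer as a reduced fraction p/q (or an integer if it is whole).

7/13

Distances from Ursula: Emil:3, Frank:1, Ines:3, Nate:1, Rhea:2, Tara:2, Vikram:1. Sum = 13.
n = 8, so closeness = 7/13.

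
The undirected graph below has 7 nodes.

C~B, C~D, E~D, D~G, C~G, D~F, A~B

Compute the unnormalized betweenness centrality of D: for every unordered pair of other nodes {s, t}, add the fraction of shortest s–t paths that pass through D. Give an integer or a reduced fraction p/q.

9

Pairs whose geodesics pass through D — A–E: 1; A–F: 1; E–C: 1; E–G: 1; E–B: 1; E–F: 1; C–F: 1; G–F: 1; B–F: 1.
All other pairs contribute 0.
Summing the contributions gives betweenness(D) = 9.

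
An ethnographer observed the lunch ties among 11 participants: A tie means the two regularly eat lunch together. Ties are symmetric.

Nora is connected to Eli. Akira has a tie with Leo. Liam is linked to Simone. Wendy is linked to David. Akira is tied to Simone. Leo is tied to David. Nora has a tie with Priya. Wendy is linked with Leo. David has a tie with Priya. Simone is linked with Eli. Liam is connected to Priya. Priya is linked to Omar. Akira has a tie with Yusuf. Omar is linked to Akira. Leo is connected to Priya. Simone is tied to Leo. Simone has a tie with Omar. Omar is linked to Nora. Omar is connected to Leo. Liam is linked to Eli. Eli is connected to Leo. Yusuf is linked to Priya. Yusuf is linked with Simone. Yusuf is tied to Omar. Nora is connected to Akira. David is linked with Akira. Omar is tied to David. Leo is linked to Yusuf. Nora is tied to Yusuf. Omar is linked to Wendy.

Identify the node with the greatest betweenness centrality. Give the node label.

Unnormalized betweenness of each node: Akira:41/30, David:31/30, Eli:29/20, Leo:98/15, Liam:7/12, Nora:23/15, Omar:289/60, Priya:247/60, Simone:11/3, Wendy:0, Yusuf:9/10.
Leo has the largest value, 98/15, making it the main broker — the node through which the most shortest paths run.

Leo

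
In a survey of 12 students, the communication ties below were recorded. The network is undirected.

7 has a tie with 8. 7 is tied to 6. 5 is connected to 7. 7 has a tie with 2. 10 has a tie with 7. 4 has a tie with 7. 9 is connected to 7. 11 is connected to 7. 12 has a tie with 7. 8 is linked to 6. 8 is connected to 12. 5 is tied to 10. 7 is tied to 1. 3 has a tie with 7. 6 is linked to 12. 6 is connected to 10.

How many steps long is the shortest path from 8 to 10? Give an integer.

One shortest route is 8 – 7 – 10, which uses 2 edges, and 8 and 10 are not directly tied, so nothing shorter exists. So d(8,10) = 2.

2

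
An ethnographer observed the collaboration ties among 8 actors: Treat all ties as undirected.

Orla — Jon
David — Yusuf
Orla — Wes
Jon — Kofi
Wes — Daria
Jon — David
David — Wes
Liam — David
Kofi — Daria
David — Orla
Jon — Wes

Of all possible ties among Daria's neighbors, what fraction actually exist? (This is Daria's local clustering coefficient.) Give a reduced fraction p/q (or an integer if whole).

Daria's neighbors: Kofi and Wes (k = 2).
Possible neighbor pairs: C(2,2) = 1. Edges among them: none → e = 0.
Clustering(Daria) = 0/1.

0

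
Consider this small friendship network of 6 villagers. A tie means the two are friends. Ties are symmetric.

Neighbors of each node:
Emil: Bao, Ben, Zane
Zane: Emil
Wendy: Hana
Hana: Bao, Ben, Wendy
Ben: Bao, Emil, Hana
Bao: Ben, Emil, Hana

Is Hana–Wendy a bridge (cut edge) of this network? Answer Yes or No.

Yes

Without the Hana–Wendy edge there is no alternate route between Hana and Wendy, so the network disconnects. It is a bridge.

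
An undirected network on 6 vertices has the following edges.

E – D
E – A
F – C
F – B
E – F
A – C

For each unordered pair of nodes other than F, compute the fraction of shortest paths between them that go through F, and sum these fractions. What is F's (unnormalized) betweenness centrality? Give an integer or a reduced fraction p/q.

Pairs whose geodesics pass through F — C–D: 1/2; C–B: 1; C–E: 1/2; D–B: 1; B–A: 2/2; B–E: 1.
All other pairs contribute 0.
Summing the contributions gives betweenness(F) = 5.

5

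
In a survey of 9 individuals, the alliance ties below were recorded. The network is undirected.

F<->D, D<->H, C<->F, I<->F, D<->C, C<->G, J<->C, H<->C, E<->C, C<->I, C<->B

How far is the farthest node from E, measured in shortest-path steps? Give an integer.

2

Distances from E: B:2, C:1, D:2, F:2, G:2, H:2, I:2, J:2.
The largest is 2 (to G, J, D, F, B, I, and H), so the eccentricity of E is 2.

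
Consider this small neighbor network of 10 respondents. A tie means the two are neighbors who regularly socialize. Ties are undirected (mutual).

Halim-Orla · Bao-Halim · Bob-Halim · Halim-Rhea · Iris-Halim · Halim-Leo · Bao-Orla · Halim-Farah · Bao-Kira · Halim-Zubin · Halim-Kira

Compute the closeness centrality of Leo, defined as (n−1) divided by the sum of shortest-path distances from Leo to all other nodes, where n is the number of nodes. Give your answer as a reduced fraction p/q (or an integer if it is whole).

Distances from Leo: Bao:2, Bob:2, Farah:2, Halim:1, Iris:2, Kira:2, Orla:2, Rhea:2, Zubin:2. Sum = 17.
n = 10, so closeness = 9/17.

9/17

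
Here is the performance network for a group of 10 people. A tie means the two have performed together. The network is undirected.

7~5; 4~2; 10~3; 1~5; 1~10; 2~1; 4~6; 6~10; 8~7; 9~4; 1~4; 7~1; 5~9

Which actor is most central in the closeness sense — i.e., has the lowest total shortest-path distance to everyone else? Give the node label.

Farness (sum of distances to all others) for each node — 1:13, 2:18, 3:25, 4:16, 5:17, 6:20, 7:17, 8:25, 9:20, 10:17.
The smallest farness is 13, for 1, so 1 has the highest closeness.

1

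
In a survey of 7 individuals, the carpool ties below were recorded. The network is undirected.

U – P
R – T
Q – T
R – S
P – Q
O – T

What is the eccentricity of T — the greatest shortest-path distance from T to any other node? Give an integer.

3

Distances from T: O:1, P:2, Q:1, R:1, S:2, U:3.
The largest is 3 (to U), so the eccentricity of T is 3.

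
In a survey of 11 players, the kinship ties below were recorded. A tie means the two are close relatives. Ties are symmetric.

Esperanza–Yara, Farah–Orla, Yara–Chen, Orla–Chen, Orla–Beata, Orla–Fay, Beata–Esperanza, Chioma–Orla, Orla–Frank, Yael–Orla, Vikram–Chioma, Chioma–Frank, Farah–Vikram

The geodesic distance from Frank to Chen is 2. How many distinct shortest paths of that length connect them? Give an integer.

The shortest distance is 2, and the only length-2 path is Frank–Orla–Chen. So there is exactly 1 shortest path.

1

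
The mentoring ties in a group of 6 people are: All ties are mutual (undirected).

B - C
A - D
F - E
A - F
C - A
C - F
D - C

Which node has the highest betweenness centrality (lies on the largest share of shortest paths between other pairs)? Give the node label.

C

Unnormalized betweenness of each node: A:1, B:0, C:5, D:0, E:0, F:4.
C has the largest value, 5, making it the main broker — the node through which the most shortest paths run.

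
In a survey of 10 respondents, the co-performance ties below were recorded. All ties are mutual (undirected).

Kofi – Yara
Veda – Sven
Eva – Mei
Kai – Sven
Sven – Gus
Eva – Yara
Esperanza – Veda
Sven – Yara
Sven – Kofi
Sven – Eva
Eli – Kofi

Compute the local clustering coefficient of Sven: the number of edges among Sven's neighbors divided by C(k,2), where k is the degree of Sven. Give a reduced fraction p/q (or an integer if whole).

2/15

Sven's neighbors: Eva, Gus, Kai, Kofi, Veda, and Yara (k = 6).
Possible neighbor pairs: C(6,2) = 15. Edges among them: Eva–Yara, Kofi–Yara → e = 2.
Clustering(Sven) = 2/15.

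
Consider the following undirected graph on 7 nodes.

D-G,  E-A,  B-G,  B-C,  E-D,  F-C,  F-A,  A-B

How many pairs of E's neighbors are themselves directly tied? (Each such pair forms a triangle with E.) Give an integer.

E's neighbors are A and D, but none of them are tied to each other, so no triangle contains E.

0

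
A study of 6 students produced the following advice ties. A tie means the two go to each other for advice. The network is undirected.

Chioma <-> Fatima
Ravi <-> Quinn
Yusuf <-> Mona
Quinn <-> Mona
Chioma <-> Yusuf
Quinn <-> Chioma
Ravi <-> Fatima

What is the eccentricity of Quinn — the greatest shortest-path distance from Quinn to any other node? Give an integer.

2

Distances from Quinn: Chioma:1, Fatima:2, Mona:1, Ravi:1, Yusuf:2.
The largest is 2 (to Yusuf and Fatima), so the eccentricity of Quinn is 2.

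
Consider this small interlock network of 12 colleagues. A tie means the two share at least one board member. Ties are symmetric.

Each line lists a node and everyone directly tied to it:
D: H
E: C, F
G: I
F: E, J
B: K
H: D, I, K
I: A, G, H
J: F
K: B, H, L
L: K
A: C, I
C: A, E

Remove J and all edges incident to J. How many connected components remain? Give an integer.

1

J's neighbors (F) remain reachable from one another through other ties, so the rest of the network stays in one piece.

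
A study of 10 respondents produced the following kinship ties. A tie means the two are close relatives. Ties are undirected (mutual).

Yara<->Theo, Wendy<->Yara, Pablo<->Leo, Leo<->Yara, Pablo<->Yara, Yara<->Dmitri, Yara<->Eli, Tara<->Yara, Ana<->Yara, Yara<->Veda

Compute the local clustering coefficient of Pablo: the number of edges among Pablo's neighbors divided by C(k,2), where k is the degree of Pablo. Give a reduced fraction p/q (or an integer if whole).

1

Pablo's neighbors: Leo and Yara (k = 2).
Possible neighbor pairs: C(2,2) = 1. Edges among them: Leo–Yara → e = 1.
Clustering(Pablo) = 1/1.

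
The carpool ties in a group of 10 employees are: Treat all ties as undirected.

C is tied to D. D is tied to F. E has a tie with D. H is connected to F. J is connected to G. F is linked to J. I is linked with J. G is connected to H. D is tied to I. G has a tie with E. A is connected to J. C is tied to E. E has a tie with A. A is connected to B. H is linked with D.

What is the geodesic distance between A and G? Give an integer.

2

One shortest route is A – E – G, which uses 2 edges, and A and G are not directly tied, so nothing shorter exists. So d(A,G) = 2.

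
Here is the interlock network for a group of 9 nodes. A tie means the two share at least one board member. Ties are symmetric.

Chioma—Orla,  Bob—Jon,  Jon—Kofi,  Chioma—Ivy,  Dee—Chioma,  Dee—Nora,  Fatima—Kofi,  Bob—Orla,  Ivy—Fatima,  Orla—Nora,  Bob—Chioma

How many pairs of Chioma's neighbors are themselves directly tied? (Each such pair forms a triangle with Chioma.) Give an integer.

Chioma's neighbors: Bob, Dee, Ivy, and Orla.
Neighbor pairs that are themselves tied: Chioma–Bob–Orla. Each forms one triangle with Chioma, for 1 in total.

1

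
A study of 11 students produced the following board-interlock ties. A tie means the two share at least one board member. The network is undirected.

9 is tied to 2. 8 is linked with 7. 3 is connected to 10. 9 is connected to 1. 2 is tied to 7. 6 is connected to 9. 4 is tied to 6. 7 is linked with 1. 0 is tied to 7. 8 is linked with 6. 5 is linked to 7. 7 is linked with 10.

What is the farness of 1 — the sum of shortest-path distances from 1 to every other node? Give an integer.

Distances from 1: 0:2, 2:2, 3:3, 4:3, 5:2, 6:2, 7:1, 8:2, 9:1, 10:2.
Sum = 2 + 2 + 3 + 3 + 2 + 2 + 1 + 2 + 1 + 2 = 20.

20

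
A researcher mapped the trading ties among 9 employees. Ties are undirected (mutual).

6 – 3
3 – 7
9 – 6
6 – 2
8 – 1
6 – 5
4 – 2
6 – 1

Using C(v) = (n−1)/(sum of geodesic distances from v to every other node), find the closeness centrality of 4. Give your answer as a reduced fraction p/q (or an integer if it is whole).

Distances from 4: 1:3, 2:1, 3:3, 5:3, 6:2, 7:4, 8:4, 9:3. Sum = 23.
n = 9, so closeness = 8/23.

8/23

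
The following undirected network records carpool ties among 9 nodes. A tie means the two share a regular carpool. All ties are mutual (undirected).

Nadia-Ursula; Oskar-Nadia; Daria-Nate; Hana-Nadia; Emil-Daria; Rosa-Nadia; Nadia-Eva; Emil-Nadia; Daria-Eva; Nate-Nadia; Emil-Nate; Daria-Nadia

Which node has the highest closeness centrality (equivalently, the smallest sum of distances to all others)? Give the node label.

Nadia

Farness (sum of distances to all others) for each node — Daria:12, Emil:13, Eva:14, Hana:15, Nadia:8, Nate:13, Oskar:15, Rosa:15, Ursula:15.
The smallest farness is 8, for Nadia, so Nadia has the highest closeness.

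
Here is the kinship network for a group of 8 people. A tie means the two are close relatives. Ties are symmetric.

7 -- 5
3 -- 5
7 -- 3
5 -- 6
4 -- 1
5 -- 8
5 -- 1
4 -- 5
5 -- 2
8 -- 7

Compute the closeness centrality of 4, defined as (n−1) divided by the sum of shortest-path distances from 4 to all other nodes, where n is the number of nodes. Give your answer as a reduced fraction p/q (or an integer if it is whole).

7/12

Distances from 4: 1:1, 2:2, 3:2, 5:1, 6:2, 7:2, 8:2. Sum = 12.
n = 8, so closeness = 7/12.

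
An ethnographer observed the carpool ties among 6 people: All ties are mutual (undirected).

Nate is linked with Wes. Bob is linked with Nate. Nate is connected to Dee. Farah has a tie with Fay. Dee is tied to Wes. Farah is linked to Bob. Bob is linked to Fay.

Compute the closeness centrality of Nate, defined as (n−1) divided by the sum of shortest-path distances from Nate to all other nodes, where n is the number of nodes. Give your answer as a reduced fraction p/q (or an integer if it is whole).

5/7

Distances from Nate: Bob:1, Dee:1, Farah:2, Fay:2, Wes:1. Sum = 7.
n = 6, so closeness = 5/7.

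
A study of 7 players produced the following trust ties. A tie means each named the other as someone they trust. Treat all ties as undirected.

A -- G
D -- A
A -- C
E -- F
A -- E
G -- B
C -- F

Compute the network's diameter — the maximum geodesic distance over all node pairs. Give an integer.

Eccentricity of each node (its greatest distance to any other): A:2, B:4, C:3, D:3, E:3, F:4, G:3.
The maximum eccentricity is 4, realized for instance by the pair B–F via B – G – A – E – F. So the diameter is 4.

4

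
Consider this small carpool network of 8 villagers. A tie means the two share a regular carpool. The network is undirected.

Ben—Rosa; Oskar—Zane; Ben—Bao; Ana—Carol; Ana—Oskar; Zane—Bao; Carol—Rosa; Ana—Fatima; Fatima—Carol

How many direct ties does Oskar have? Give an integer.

2

Oskar is directly tied to Ana and Zane. That is 2 neighbors, so the degree of Oskar is 2.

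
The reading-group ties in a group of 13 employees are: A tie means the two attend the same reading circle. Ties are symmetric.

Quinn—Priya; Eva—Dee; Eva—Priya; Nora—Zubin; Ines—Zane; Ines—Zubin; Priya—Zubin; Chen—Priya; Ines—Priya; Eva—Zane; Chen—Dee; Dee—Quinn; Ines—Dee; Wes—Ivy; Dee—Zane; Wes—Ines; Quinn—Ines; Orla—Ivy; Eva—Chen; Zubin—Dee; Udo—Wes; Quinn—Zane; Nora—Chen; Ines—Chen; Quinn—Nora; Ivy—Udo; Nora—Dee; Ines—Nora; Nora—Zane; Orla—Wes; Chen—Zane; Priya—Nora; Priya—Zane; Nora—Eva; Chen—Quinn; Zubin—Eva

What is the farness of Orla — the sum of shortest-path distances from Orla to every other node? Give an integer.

Distances from Orla: Chen:3, Dee:3, Eva:4, Ines:2, Ivy:1, Nora:3, Priya:3, Quinn:3, Udo:2, Wes:1, Zane:3, Zubin:3.
Sum = 3 + 3 + 4 + 2 + 1 + 3 + 3 + 3 + 2 + 1 + 3 + 3 = 31.

31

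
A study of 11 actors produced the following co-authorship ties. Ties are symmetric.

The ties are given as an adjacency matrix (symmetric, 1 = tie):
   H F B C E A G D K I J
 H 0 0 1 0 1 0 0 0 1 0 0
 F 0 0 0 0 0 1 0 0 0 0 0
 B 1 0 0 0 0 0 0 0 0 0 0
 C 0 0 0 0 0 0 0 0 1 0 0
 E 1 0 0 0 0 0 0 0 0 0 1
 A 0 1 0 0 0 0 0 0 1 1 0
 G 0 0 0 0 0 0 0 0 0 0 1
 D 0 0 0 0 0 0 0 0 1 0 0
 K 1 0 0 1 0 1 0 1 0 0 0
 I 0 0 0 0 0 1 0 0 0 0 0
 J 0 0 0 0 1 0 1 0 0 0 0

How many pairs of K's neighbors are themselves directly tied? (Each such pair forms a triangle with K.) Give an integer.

K's neighbors are A, C, D, and H, but none of them are tied to each other, so no triangle contains K.

0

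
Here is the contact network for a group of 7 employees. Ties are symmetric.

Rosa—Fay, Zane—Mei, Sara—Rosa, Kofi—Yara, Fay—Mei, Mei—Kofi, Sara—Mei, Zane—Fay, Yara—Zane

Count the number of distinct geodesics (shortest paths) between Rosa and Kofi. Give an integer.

2

The shortest distance is 3. The length-3 paths are: Rosa–Fay–Mei–Kofi; Rosa–Sara–Mei–Kofi.
That gives 2 distinct shortest paths.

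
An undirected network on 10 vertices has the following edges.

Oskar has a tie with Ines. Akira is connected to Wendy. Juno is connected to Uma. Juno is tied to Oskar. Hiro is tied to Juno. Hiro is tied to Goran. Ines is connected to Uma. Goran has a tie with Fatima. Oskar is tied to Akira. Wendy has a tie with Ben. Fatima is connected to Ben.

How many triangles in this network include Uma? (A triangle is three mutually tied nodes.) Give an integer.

0

Uma's neighbors are Ines and Juno, but none of them are tied to each other, so no triangle contains Uma.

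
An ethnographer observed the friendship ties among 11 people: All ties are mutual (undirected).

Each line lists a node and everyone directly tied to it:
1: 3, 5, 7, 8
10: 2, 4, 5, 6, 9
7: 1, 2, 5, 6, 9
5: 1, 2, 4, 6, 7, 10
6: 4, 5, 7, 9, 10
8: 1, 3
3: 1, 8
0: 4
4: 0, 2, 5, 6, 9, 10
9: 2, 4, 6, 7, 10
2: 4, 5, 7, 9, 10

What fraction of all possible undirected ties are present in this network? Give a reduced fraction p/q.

There are 23 edges and 11 nodes, so the maximum possible is C(11,2) = 55.
Density = 23/55.

23/55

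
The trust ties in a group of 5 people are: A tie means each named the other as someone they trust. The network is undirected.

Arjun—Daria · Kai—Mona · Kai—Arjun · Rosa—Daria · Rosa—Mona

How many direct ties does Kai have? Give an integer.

Kai is directly tied to Arjun and Mona. That is 2 neighbors, so the degree of Kai is 2.

2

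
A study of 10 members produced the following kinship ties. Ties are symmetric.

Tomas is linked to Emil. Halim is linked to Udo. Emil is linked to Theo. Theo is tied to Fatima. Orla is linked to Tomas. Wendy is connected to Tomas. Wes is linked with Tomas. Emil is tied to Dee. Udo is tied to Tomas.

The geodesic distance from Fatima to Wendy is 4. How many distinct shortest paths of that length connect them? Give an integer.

1

The shortest distance is 4, and the only length-4 path is Fatima–Theo–Emil–Tomas–Wendy. So there is exactly 1 shortest path.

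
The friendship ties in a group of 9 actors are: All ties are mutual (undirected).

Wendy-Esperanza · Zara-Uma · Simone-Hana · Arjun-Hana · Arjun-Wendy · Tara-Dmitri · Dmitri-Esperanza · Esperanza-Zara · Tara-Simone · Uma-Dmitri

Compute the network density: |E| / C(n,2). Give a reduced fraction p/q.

There are 10 edges and 9 nodes, so the maximum possible is C(9,2) = 36.
Density = 10/36 = 5/18.

5/18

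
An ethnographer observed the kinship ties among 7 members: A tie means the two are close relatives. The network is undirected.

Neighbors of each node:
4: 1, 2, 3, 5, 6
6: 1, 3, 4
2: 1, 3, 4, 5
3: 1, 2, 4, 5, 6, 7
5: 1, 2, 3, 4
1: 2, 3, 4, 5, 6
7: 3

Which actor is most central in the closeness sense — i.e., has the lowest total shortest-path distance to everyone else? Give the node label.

3

Farness (sum of distances to all others) for each node — 1:7, 2:8, 3:6, 4:7, 5:8, 6:9, 7:11.
The smallest farness is 6, for 3, so 3 has the highest closeness.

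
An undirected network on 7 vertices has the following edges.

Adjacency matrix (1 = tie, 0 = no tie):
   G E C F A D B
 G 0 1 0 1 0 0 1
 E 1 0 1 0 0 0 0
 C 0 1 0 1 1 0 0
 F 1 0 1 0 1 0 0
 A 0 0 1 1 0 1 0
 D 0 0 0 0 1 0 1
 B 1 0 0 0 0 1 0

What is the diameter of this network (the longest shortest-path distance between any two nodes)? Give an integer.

3

Eccentricity of each node (its greatest distance to any other): A:2, B:3, C:3, D:3, E:3, F:2, G:2.
The maximum eccentricity is 3, realized for instance by the pair E–D via E – C – A – D. So the diameter is 3.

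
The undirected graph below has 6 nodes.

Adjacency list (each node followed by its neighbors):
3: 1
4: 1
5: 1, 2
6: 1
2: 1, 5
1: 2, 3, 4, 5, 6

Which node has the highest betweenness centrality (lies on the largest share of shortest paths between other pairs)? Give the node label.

Unnormalized betweenness of each node: 1:9, 2:0, 3:0, 4:0, 5:0, 6:0.
1 has the largest value, 9, making it the main broker — the node through which the most shortest paths run.

1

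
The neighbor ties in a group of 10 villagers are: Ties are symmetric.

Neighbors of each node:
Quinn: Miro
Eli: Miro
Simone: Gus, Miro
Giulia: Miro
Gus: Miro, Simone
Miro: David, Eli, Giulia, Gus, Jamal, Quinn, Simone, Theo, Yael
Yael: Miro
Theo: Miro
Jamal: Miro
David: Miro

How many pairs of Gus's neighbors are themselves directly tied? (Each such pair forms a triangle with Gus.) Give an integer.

1

Gus's neighbors: Miro and Simone.
Neighbor pairs that are themselves tied: Gus–Miro–Simone. Each forms one triangle with Gus, for 1 in total.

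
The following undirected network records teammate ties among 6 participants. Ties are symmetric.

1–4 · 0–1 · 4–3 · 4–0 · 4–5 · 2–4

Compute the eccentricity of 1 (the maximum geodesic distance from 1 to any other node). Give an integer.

2

Distances from 1: 0:1, 2:2, 3:2, 4:1, 5:2.
The largest is 2 (to 5, 2, and 3), so the eccentricity of 1 is 2.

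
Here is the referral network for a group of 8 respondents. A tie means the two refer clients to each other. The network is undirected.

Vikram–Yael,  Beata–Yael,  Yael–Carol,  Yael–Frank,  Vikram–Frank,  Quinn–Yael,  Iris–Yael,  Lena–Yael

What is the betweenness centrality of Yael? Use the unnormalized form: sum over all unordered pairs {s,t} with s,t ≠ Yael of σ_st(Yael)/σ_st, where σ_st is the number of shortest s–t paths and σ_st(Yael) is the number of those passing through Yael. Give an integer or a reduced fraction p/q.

Pairs whose geodesics pass through Yael — Beata–Vikram: 1; Beata–Lena: 1; Beata–Quinn: 1; Beata–Iris: 1; Beata–Carol: 1; Beata–Frank: 1; Vikram–Lena: 1; Vikram–Quinn: 1; Vikram–Iris: 1; Vikram–Carol: 1; Lena–Quinn: 1; Lena–Iris: 1; Lena–Carol: 1; Lena–Frank: 1 … (+6 more pairs).
All other pairs contribute 0.
Summing the contributions gives betweenness(Yael) = 20.

20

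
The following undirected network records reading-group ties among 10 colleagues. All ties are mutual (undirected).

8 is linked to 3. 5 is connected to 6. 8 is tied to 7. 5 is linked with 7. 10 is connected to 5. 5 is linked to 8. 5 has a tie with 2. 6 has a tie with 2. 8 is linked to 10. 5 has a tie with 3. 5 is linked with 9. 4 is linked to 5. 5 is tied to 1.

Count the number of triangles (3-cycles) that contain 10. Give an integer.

1

10's neighbors: 5 and 8.
Neighbor pairs that are themselves tied: 10–5–8. Each forms one triangle with 10, for 1 in total.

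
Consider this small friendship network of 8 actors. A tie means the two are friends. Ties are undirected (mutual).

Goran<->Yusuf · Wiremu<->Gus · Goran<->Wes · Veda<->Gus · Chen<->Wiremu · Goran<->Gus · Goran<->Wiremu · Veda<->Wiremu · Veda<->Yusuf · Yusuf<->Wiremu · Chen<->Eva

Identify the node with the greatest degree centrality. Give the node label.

Wiremu

Degrees — Chen:2, Eva:1, Goran:4, Gus:3, Veda:3, Wes:1, Wiremu:5, Yusuf:3.
The maximum is 5, attained only by Wiremu.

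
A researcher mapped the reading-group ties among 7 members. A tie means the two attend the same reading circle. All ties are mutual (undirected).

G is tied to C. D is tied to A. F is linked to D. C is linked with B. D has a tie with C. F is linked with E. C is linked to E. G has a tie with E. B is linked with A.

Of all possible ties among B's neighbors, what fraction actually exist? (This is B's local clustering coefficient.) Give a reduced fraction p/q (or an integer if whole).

B's neighbors: A and C (k = 2).
Possible neighbor pairs: C(2,2) = 1. Edges among them: none → e = 0.
Clustering(B) = 0/1.

0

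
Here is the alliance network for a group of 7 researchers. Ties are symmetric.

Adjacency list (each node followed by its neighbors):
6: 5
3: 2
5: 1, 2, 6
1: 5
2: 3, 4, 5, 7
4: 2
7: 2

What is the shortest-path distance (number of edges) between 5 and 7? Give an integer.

One shortest route is 5 – 2 – 7, which uses 2 edges, and 5 and 7 are not directly tied, so nothing shorter exists. So d(5,7) = 2.

2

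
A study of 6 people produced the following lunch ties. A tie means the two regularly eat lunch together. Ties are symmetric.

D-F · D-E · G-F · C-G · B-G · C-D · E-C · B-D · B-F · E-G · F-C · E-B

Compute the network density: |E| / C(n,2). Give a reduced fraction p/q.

4/5

There are 12 edges and 6 nodes, so the maximum possible is C(6,2) = 15.
Density = 12/15 = 4/5.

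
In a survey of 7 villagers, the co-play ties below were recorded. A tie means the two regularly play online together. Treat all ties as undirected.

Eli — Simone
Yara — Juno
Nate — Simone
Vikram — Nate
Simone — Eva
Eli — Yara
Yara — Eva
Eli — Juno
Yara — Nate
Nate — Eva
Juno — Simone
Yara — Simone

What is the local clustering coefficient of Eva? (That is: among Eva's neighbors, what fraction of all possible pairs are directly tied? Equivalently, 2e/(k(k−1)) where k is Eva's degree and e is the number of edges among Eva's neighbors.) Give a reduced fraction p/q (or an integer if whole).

Eva's neighbors: Nate, Simone, and Yara (k = 3).
Possible neighbor pairs: C(3,2) = 3. Edges among them: Nate–Simone, Nate–Yara, Simone–Yara → e = 3.
Clustering(Eva) = 3/3 = 1.

1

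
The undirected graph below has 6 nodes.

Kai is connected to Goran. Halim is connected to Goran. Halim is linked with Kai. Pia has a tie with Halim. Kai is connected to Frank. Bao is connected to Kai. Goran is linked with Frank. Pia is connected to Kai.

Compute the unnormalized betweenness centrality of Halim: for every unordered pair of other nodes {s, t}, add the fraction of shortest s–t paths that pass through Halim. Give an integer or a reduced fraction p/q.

Pairs whose geodesics pass through Halim — Goran–Pia: 1/2.
All other pairs contribute 0.
Summing the contributions gives betweenness(Halim) = 1/2.

1/2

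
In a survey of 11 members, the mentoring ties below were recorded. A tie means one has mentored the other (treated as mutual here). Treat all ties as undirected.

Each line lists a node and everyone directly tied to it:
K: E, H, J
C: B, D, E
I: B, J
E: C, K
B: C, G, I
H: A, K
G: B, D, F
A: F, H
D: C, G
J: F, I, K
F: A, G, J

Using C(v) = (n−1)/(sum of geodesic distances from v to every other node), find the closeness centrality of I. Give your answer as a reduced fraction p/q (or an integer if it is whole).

Distances from I: A:3, B:1, C:2, D:3, E:3, F:2, G:2, H:3, J:1, K:2. Sum = 22.
n = 11, so closeness = 10/22 = 5/11.

5/11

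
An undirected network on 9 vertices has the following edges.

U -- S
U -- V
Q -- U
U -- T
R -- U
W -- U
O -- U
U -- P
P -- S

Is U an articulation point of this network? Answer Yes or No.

Removing U leaves {T} with no path to {P and S}, so the network splits into 7 components. U is a cut vertex.

Yes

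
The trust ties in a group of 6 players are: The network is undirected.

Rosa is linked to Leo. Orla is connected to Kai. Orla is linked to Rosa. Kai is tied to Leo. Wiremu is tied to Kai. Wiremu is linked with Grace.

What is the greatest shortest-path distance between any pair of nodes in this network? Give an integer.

4

Eccentricity of each node (its greatest distance to any other): Grace:4, Kai:2, Leo:3, Orla:3, Rosa:4, Wiremu:3.
The maximum eccentricity is 4, realized for instance by the pair Grace–Rosa via Grace – Wiremu – Kai – Orla – Rosa. So the diameter is 4.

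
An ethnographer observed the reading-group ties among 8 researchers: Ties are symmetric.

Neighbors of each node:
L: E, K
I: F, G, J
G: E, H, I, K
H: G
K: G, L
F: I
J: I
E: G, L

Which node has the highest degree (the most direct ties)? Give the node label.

Degrees — E:2, F:1, G:4, H:1, I:3, J:1, K:2, L:2.
The maximum is 4, attained only by G.

G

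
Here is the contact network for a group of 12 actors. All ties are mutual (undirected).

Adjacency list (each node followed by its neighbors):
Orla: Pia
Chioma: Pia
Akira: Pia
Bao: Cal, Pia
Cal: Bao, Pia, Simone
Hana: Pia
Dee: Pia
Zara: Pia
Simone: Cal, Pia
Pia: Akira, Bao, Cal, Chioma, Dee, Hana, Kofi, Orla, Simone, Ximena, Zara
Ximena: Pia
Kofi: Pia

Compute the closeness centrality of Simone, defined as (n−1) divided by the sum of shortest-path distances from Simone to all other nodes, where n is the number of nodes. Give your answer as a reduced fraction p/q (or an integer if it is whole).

11/20

Distances from Simone: Akira:2, Bao:2, Cal:1, Chioma:2, Dee:2, Hana:2, Kofi:2, Orla:2, Pia:1, Ximena:2, Zara:2. Sum = 20.
n = 12, so closeness = 11/20.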